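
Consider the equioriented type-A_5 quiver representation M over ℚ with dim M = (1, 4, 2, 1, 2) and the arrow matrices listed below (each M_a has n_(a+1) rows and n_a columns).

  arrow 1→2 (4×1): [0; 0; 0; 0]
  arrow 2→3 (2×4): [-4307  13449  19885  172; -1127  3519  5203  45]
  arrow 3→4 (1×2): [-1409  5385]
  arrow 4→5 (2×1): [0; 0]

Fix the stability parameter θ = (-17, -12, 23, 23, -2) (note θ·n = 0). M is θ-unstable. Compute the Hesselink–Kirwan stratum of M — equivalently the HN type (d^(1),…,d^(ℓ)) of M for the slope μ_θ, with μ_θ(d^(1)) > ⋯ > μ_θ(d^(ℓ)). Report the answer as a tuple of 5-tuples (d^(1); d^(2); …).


Barcode: M ≅ I[1,1], I[2,2]^2, I[2,3], I[2,4], I[5,5]^2. HN layers by μ_θ (4 steps, strictly decreasing):
  μ^(1)=23; μ^(2)=-2; μ^(3)=-12; μ^(4)=-17

((0, 0, 2, 1, 0); (0, 0, 0, 0, 2); (0, 4, 0, 0, 0); (1, 0, 0, 0, 0))


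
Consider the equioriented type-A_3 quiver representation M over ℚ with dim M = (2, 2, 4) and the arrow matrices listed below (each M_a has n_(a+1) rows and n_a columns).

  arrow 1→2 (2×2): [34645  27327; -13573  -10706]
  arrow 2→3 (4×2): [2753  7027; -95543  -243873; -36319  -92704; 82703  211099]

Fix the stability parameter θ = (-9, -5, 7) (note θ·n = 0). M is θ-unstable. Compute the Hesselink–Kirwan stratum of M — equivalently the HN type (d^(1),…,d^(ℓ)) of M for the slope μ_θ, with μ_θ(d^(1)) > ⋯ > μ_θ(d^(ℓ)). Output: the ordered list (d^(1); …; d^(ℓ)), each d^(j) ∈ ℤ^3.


Via rank(M_{q-1}∘⋯∘M_p): M ≅ I[1,3]^2, I[3,3]^2.
μ_θ-semistable layers: μ^(1)=7; μ^(2)=-5; μ^(3)=-9

((0, 0, 4); (0, 2, 0); (2, 0, 0))


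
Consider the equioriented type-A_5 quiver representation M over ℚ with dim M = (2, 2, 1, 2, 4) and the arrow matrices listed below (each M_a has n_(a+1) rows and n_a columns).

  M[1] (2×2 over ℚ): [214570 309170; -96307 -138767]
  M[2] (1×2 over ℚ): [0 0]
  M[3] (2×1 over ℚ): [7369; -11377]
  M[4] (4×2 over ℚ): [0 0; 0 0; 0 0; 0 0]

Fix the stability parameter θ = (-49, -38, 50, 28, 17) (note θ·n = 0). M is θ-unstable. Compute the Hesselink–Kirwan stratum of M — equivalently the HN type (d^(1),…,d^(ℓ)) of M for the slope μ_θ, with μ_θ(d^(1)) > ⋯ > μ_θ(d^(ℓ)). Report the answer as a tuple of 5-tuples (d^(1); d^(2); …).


Barcode: M ≅ I[1,1], I[1,2], I[2,2], I[3,4], I[4,4], I[5,5]^4. HN layers by μ_θ (5 steps, strictly decreasing):
  μ^(1)=39; μ^(2)=28; μ^(3)=17; μ^(4)=-38; μ^(5)=-49

((0, 0, 1, 1, 0); (0, 0, 0, 1, 0); (0, 0, 0, 0, 4); (0, 2, 0, 0, 0); (2, 0, 0, 0, 0))


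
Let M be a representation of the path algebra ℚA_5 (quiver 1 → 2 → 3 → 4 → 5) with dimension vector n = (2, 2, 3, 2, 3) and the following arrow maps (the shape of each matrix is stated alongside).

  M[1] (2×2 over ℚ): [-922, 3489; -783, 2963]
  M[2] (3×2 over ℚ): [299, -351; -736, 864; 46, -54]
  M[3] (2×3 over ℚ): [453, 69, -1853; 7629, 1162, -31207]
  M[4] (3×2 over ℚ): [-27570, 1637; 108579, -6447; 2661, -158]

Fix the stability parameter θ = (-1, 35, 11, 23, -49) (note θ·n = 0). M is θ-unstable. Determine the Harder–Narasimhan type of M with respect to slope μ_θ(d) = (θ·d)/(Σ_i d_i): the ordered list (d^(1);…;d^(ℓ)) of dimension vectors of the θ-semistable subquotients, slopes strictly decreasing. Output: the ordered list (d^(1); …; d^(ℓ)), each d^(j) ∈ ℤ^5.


Barcode: M ≅ I[1,2], I[1,5], I[3,3], I[3,5], I[5,5]. HN layers by μ_θ (6 steps, strictly decreasing):
  μ^(1)=35; μ^(2)=11; μ^(3)=5; μ^(4)=-1; μ^(5)=-5; μ^(6)=-49

((0, 1, 0, 0, 0); (0, 0, 1, 0, 0); (0, 1, 1, 1, 1); (2, 0, 0, 0, 0); (0, 0, 1, 1, 1); (0, 0, 0, 0, 1))


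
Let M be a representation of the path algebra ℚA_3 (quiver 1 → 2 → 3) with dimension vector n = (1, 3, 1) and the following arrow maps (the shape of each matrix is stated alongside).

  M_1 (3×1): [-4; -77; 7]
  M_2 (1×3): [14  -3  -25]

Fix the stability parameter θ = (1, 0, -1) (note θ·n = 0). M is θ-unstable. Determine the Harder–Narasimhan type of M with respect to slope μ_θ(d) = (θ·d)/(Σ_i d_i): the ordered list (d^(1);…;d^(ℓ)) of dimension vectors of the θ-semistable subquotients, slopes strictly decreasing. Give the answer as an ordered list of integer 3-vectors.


Barcode: M ≅ I[1,2], I[2,2], I[2,3]. HN layers by μ_θ (3 steps, strictly decreasing):
  μ^(1)=1/2; μ^(2)=0; μ^(3)=-1/2

((1, 1, 0); (0, 1, 0); (0, 1, 1))


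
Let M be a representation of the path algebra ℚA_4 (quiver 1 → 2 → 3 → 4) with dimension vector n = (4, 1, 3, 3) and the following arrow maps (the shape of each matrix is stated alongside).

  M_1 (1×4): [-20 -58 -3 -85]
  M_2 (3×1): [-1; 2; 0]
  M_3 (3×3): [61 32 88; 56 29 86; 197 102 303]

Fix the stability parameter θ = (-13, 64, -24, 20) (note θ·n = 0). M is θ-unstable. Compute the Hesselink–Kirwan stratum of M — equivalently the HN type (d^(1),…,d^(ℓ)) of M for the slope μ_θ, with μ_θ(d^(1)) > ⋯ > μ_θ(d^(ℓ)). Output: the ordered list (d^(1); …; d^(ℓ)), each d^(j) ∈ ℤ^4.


Interval decomposition of M: I[1,1]^3, I[1,4], I[3,4]^2.
HN type (ℓ=3): μ^(1)=20; μ^(2)=-13; μ^(3)=-24

((0, 1, 1, 3); (4, 0, 0, 0); (0, 0, 2, 0))


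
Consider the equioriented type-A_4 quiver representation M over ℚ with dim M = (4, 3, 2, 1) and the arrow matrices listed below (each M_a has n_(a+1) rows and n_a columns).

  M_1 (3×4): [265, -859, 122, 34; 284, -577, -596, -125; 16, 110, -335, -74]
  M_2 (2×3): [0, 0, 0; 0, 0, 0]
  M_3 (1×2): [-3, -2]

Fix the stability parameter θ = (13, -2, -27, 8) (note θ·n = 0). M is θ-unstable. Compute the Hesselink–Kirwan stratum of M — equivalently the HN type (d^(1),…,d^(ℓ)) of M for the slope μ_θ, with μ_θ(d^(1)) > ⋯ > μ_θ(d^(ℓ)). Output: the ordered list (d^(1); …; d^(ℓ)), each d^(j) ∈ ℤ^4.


Interval decomposition of M: I[1,1], I[1,2]^3, I[3,3], I[3,4].
HN type (ℓ=4): μ^(1)=13; μ^(2)=8; μ^(3)=11/2; μ^(4)=-27

((1, 0, 0, 0); (0, 0, 0, 1); (3, 3, 0, 0); (0, 0, 2, 0))


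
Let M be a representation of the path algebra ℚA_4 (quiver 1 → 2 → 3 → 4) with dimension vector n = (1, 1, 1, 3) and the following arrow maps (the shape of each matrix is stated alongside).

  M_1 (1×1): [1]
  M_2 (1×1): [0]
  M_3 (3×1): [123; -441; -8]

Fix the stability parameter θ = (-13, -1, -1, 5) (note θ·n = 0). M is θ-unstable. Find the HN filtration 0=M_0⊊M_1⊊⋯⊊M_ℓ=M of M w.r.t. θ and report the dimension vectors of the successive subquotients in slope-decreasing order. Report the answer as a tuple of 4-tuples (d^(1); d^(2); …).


Via rank(M_{q-1}∘⋯∘M_p): M ≅ I[1,2], I[3,4], I[4,4]^2.
μ_θ-semistable layers: μ^(1)=5; μ^(2)=-1; μ^(3)=-13

((0, 0, 0, 3); (0, 1, 1, 0); (1, 0, 0, 0))


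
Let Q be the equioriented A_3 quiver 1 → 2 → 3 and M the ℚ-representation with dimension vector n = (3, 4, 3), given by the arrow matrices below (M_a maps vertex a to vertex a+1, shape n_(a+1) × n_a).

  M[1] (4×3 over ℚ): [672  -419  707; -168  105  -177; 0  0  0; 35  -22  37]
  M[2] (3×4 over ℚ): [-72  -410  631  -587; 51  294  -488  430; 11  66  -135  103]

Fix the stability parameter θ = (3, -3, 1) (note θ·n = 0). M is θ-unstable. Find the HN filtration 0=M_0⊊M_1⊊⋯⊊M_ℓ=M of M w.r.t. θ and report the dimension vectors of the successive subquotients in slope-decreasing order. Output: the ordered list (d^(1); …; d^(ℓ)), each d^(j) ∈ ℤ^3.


Via rank(M_{q-1}∘⋯∘M_p): M ≅ I[1,1], I[1,3]^2, I[2,2], I[2,3].
μ_θ-semistable layers: μ^(1)=3; μ^(2)=1; μ^(3)=0; μ^(4)=-3

((1, 0, 0); (0, 0, 3); (2, 2, 0); (0, 2, 0))


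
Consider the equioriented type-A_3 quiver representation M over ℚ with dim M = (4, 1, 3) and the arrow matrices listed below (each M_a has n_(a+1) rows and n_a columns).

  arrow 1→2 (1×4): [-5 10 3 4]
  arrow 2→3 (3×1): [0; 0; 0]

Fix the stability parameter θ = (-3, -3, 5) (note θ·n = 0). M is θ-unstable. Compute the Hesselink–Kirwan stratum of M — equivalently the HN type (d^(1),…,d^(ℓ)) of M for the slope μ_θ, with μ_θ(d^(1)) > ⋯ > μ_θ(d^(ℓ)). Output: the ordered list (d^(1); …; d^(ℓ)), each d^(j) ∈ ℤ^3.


Barcode: M ≅ I[1,1]^3, I[1,2], I[3,3]^3. HN layers by μ_θ (2 steps, strictly decreasing):
  μ^(1)=5; μ^(2)=-3

((0, 0, 3); (4, 1, 0))


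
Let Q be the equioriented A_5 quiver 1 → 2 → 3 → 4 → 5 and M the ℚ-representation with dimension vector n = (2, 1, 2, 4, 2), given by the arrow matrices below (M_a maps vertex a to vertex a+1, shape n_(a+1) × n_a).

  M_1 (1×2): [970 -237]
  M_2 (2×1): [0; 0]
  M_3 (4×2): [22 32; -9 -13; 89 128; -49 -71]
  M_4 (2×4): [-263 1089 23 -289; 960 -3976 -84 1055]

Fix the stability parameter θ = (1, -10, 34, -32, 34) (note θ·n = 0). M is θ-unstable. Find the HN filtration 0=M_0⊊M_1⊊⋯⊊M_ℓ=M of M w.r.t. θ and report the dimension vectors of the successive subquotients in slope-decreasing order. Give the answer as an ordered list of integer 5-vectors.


Interval decomposition of M: I[1,1], I[1,2], I[3,5]^2, I[4,4]^2.
HN type (ℓ=4): μ^(1)=34; μ^(2)=1; μ^(3)=-9/2; μ^(4)=-32

((0, 0, 0, 0, 2); (1, 0, 2, 2, 0); (1, 1, 0, 0, 0); (0, 0, 0, 2, 0))


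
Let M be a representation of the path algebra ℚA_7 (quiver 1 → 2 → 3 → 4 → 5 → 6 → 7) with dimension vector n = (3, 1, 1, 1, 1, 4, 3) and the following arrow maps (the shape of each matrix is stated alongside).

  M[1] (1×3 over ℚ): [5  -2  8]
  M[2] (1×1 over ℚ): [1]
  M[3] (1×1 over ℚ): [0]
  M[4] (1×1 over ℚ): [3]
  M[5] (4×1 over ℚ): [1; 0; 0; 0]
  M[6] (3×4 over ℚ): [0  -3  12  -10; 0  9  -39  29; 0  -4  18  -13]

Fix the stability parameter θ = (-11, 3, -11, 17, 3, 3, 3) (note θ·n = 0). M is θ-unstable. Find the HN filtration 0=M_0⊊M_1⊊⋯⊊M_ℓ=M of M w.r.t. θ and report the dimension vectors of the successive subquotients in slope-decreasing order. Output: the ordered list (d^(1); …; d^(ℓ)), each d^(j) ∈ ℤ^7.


Interval decomposition of M: I[1,1]^2, I[1,3], I[4,6], I[6,7]^3.
HN type (ℓ=4): μ^(1)=23/3; μ^(2)=3; μ^(3)=-4; μ^(4)=-11

((0, 0, 0, 1, 1, 1, 0); (0, 0, 0, 0, 0, 3, 3); (0, 1, 1, 0, 0, 0, 0); (3, 0, 0, 0, 0, 0, 0))


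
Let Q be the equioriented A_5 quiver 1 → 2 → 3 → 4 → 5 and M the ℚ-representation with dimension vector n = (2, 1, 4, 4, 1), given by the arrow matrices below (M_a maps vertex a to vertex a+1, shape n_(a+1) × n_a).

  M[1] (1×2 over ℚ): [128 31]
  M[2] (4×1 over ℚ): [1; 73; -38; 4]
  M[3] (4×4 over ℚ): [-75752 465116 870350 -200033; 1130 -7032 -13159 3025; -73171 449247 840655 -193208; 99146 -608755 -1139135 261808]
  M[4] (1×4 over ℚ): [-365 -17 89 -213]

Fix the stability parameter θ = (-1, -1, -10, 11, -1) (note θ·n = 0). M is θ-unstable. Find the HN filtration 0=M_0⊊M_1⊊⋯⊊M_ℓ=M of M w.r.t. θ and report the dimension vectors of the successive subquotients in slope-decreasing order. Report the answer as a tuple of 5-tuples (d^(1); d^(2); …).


Barcode: M ≅ I[1,1], I[1,5], I[3,4]^3. HN layers by μ_θ (5 steps, strictly decreasing):
  μ^(1)=11; μ^(2)=5; μ^(3)=-1; μ^(4)=-4; μ^(5)=-10

((0, 0, 0, 3, 0); (0, 0, 0, 1, 1); (1, 0, 0, 0, 0); (1, 1, 1, 0, 0); (0, 0, 3, 0, 0))


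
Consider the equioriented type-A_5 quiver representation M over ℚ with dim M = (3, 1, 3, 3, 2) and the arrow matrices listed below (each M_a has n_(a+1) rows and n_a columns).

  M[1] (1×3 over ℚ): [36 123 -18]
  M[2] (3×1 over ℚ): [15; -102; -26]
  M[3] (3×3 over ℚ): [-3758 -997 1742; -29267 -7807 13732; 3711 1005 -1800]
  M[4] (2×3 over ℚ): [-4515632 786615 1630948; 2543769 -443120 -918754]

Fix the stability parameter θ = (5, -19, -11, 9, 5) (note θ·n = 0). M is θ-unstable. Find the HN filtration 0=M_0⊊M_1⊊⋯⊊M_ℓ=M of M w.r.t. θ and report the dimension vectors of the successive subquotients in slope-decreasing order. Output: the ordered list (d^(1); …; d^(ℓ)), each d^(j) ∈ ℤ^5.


Interval decomposition of M: I[1,1]^2, I[1,5], I[3,3], I[3,5], I[4,4].
HN type (ℓ=5): μ^(1)=9; μ^(2)=7; μ^(3)=5; μ^(4)=-25/3; μ^(5)=-11

((0, 0, 0, 1, 0); (0, 0, 0, 2, 2); (2, 0, 0, 0, 0); (1, 1, 1, 0, 0); (0, 0, 2, 0, 0))


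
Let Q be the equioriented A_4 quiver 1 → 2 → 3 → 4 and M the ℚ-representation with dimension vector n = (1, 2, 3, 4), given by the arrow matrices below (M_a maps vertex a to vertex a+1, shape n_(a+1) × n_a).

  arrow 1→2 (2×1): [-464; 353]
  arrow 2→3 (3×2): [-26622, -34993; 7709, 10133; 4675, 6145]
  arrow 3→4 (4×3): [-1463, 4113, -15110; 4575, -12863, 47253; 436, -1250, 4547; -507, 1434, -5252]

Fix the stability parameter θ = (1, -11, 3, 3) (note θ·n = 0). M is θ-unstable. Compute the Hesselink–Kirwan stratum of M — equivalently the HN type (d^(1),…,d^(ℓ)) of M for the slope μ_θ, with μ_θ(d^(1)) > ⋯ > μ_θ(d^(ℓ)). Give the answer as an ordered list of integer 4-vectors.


Barcode: M ≅ I[1,4], I[2,4], I[3,4], I[4,4]. HN layers by μ_θ (3 steps, strictly decreasing):
  μ^(1)=3; μ^(2)=-5; μ^(3)=-11

((0, 0, 3, 4); (1, 1, 0, 0); (0, 1, 0, 0))


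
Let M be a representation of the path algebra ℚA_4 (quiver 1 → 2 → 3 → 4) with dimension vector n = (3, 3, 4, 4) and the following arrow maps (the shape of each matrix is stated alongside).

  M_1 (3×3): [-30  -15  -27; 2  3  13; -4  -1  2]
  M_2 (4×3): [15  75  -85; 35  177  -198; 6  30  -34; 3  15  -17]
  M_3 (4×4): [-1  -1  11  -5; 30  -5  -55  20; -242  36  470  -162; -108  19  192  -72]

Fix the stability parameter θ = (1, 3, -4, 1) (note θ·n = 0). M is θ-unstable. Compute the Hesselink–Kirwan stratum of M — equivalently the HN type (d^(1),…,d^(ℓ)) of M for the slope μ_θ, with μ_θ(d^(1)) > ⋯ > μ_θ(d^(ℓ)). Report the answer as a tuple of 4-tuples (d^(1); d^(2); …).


Via rank(M_{q-1}∘⋯∘M_p): M ≅ I[1,1], I[1,2], I[1,3], I[2,4], I[3,4]^2, I[4,4].
μ_θ-semistable layers: μ^(1)=3; μ^(2)=1; μ^(3)=0; μ^(4)=-1/2; μ^(5)=-4

((0, 1, 0, 0); (2, 0, 0, 4); (1, 1, 1, 0); (0, 1, 1, 0); (0, 0, 2, 0))


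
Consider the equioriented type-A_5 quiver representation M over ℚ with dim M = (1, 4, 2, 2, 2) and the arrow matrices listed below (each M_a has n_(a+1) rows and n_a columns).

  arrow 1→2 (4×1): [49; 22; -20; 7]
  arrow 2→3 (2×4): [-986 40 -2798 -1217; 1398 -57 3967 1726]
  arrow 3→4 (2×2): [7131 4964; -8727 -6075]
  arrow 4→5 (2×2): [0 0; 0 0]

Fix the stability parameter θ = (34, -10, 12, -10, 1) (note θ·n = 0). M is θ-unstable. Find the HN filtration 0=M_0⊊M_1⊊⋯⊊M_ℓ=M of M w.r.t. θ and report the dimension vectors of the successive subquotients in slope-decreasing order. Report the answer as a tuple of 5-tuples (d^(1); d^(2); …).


Interval decomposition of M: I[1,4], I[2,2]^2, I[2,4], I[5,5]^2.
HN type (ℓ=3): μ^(1)=13/2; μ^(2)=1; μ^(3)=-10

((1, 1, 1, 1, 0); (0, 0, 1, 1, 2); (0, 3, 0, 0, 0))


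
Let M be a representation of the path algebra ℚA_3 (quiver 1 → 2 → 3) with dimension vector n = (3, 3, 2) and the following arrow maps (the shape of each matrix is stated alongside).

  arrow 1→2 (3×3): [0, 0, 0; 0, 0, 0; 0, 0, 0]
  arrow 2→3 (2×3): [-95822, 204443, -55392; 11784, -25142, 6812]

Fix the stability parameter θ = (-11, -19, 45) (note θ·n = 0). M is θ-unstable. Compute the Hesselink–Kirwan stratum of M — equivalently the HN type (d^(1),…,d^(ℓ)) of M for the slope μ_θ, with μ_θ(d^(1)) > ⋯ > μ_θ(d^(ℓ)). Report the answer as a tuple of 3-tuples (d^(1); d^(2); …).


Via rank(M_{q-1}∘⋯∘M_p): M ≅ I[1,1]^3, I[2,2], I[2,3]^2.
μ_θ-semistable layers: μ^(1)=45; μ^(2)=-11; μ^(3)=-19

((0, 0, 2); (3, 0, 0); (0, 3, 0))


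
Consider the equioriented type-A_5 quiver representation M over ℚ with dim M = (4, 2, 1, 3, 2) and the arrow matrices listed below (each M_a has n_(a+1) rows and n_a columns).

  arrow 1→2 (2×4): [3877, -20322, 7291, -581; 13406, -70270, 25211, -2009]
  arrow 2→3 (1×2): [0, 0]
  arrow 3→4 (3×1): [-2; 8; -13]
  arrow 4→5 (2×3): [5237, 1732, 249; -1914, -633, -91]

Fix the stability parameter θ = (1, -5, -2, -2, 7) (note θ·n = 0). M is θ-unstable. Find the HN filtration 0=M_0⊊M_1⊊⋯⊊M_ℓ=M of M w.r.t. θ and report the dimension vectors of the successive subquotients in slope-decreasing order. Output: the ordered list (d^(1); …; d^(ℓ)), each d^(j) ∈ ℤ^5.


Interval decomposition of M: I[1,1]^2, I[1,2]^2, I[3,5], I[4,4], I[4,5].
HN type (ℓ=3): μ^(1)=7; μ^(2)=1; μ^(3)=-2

((0, 0, 0, 0, 2); (2, 0, 0, 0, 0); (2, 2, 1, 3, 0))


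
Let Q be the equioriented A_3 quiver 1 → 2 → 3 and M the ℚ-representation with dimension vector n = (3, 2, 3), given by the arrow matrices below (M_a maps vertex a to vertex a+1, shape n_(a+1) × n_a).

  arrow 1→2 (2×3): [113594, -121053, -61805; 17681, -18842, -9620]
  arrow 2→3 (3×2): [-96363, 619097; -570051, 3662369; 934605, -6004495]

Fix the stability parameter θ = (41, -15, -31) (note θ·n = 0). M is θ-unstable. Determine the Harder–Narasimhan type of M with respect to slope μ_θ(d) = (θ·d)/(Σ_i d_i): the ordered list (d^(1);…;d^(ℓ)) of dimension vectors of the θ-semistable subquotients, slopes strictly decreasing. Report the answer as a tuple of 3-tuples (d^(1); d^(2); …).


Via rank(M_{q-1}∘⋯∘M_p): M ≅ I[1,1], I[1,2], I[1,3], I[3,3]^2.
μ_θ-semistable layers: μ^(1)=41; μ^(2)=13; μ^(3)=-5/3; μ^(4)=-31

((1, 0, 0); (1, 1, 0); (1, 1, 1); (0, 0, 2))


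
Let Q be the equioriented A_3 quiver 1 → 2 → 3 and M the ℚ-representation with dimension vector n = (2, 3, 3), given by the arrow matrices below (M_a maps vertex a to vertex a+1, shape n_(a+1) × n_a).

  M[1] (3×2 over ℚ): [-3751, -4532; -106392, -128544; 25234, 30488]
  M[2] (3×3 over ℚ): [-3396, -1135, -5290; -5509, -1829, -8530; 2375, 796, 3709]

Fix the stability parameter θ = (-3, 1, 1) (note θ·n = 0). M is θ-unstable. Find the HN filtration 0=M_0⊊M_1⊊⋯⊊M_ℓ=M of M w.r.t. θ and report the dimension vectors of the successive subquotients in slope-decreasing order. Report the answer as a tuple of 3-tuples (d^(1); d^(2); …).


Via rank(M_{q-1}∘⋯∘M_p): M ≅ I[1,1], I[1,3], I[2,3]^2.
μ_θ-semistable layers: μ^(1)=1; μ^(2)=-3

((0, 3, 3); (2, 0, 0))


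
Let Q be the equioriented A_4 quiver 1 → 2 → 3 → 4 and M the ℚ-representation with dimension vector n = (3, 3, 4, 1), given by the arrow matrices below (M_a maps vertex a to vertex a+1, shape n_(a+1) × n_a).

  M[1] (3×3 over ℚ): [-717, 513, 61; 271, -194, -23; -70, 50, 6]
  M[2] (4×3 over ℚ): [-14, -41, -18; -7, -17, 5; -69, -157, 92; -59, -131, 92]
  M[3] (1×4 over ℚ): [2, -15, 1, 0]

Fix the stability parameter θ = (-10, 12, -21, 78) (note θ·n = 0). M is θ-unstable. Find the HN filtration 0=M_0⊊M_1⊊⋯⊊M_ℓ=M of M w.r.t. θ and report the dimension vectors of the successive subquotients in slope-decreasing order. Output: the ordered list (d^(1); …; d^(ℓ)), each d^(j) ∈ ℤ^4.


Interval decomposition of M: I[1,1], I[1,3], I[1,4], I[2,3], I[3,3].
HN type (ℓ=4): μ^(1)=78; μ^(2)=-9/2; μ^(3)=-10; μ^(4)=-21

((0, 0, 0, 1); (0, 3, 3, 0); (3, 0, 0, 0); (0, 0, 1, 0))


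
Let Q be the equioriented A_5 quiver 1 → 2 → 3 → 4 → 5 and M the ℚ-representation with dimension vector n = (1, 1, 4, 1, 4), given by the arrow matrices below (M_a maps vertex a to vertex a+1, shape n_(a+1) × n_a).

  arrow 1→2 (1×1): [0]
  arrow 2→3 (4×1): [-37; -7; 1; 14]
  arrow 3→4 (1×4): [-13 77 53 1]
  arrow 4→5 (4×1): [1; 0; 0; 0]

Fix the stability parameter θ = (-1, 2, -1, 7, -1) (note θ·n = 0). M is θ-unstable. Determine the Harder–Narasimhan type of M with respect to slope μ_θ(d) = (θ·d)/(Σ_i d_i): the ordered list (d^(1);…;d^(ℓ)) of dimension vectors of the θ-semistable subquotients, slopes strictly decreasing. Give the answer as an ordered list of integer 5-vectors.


Barcode: M ≅ I[1,1], I[2,5], I[3,3]^3, I[5,5]^3. HN layers by μ_θ (3 steps, strictly decreasing):
  μ^(1)=3; μ^(2)=1/2; μ^(3)=-1

((0, 0, 0, 1, 1); (0, 1, 1, 0, 0); (1, 0, 3, 0, 3))


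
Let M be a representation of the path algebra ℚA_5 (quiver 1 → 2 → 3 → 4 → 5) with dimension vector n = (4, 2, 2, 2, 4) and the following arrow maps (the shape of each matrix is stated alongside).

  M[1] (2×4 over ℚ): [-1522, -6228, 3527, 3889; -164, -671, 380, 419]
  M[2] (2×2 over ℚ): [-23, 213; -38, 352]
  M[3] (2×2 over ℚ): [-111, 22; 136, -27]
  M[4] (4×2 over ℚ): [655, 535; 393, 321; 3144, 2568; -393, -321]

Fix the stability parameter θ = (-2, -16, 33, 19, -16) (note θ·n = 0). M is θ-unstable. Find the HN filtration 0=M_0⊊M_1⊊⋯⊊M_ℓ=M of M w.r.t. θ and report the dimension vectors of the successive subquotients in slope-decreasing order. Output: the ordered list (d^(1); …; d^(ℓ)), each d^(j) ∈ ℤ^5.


Via rank(M_{q-1}∘⋯∘M_p): M ≅ I[1,1]^2, I[1,4], I[1,5], I[5,5]^3.
μ_θ-semistable layers: μ^(1)=26; μ^(2)=12; μ^(3)=-2; μ^(4)=-9; μ^(5)=-16

((0, 0, 1, 1, 0); (0, 0, 1, 1, 1); (2, 0, 0, 0, 0); (2, 2, 0, 0, 0); (0, 0, 0, 0, 3))


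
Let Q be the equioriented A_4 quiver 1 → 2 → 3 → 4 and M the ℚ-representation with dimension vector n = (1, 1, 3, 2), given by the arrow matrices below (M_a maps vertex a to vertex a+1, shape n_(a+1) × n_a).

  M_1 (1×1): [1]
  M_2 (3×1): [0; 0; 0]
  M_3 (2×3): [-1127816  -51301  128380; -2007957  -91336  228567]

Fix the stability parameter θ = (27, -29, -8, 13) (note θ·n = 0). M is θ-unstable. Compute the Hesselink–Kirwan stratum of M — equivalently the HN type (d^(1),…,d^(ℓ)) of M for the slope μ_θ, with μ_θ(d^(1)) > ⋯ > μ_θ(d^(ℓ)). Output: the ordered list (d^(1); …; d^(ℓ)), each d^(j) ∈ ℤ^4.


Via rank(M_{q-1}∘⋯∘M_p): M ≅ I[1,2], I[3,3], I[3,4]^2.
μ_θ-semistable layers: μ^(1)=13; μ^(2)=-1; μ^(3)=-8

((0, 0, 0, 2); (1, 1, 0, 0); (0, 0, 3, 0))


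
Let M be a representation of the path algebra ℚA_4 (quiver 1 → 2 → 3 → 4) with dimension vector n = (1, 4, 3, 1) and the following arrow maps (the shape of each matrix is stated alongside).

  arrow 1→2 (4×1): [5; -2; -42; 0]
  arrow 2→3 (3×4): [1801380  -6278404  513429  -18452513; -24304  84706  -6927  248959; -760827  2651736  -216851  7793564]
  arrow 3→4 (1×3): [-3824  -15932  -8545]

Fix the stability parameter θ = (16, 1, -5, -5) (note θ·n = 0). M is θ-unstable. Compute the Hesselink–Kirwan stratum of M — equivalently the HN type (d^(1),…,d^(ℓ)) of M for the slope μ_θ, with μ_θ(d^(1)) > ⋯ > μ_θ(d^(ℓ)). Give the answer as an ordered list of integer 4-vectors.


Interval decomposition of M: I[1,4], I[2,2], I[2,3]^2.
HN type (ℓ=3): μ^(1)=7/4; μ^(2)=1; μ^(3)=-2

((1, 1, 1, 1); (0, 1, 0, 0); (0, 2, 2, 0))


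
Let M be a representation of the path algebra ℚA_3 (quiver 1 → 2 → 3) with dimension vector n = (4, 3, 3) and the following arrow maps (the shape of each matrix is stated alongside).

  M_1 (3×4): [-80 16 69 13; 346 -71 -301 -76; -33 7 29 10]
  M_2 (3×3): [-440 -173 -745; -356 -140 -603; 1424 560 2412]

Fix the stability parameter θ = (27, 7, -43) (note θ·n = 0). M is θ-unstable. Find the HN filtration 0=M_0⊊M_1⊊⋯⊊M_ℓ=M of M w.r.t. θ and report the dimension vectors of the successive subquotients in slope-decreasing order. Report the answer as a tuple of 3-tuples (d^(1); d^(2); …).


Barcode: M ≅ I[1,1], I[1,2], I[1,3]^2, I[3,3]. HN layers by μ_θ (4 steps, strictly decreasing):
  μ^(1)=27; μ^(2)=17; μ^(3)=-3; μ^(4)=-43

((1, 0, 0); (1, 1, 0); (2, 2, 2); (0, 0, 1))


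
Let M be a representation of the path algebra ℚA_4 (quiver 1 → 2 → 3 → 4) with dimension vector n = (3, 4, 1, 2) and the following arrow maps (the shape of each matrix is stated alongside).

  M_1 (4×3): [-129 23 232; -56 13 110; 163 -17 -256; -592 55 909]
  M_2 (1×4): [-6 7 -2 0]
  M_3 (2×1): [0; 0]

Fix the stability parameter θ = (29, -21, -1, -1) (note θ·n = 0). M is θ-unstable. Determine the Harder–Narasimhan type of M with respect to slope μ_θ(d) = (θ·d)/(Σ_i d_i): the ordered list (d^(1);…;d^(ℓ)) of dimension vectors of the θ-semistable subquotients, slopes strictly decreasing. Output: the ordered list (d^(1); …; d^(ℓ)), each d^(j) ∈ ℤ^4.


Via rank(M_{q-1}∘⋯∘M_p): M ≅ I[1,2]^2, I[1,3], I[2,2], I[4,4]^2.
μ_θ-semistable layers: μ^(1)=4; μ^(2)=7/3; μ^(3)=-1; μ^(4)=-21

((2, 2, 0, 0); (1, 1, 1, 0); (0, 0, 0, 2); (0, 1, 0, 0))


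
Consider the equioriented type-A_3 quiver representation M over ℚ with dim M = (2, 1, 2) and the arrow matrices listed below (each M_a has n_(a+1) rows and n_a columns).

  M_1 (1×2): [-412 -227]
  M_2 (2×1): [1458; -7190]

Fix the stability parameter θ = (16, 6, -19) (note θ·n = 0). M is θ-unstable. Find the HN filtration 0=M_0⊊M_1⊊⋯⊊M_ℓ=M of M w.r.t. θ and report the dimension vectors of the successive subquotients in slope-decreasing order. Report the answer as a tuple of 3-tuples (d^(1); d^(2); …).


Interval decomposition of M: I[1,1], I[1,3], I[3,3].
HN type (ℓ=3): μ^(1)=16; μ^(2)=1; μ^(3)=-19

((1, 0, 0); (1, 1, 1); (0, 0, 1))


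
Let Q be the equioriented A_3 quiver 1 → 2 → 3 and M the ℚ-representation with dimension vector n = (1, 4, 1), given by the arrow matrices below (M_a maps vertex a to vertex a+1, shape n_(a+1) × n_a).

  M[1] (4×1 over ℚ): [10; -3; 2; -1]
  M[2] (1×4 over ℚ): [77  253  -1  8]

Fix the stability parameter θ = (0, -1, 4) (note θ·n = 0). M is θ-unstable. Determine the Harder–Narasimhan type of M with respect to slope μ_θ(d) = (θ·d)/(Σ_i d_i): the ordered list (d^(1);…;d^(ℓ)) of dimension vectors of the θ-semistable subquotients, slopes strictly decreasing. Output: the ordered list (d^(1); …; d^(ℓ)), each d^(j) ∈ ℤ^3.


Barcode: M ≅ I[1,3], I[2,2]^3. HN layers by μ_θ (3 steps, strictly decreasing):
  μ^(1)=4; μ^(2)=-1/2; μ^(3)=-1

((0, 0, 1); (1, 1, 0); (0, 3, 0))


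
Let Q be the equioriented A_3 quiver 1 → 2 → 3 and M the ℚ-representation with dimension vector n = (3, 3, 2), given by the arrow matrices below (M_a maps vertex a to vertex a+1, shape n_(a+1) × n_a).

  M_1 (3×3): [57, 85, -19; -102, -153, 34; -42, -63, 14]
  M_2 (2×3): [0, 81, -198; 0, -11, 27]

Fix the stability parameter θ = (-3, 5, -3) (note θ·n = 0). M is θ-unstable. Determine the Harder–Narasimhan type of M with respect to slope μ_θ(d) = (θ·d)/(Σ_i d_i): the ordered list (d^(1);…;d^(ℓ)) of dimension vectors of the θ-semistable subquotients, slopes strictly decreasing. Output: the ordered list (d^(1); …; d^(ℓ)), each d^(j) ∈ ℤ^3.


Via rank(M_{q-1}∘⋯∘M_p): M ≅ I[1,1], I[1,2], I[1,3], I[2,3].
μ_θ-semistable layers: μ^(1)=5; μ^(2)=1; μ^(3)=-3

((0, 1, 0); (0, 2, 2); (3, 0, 0))


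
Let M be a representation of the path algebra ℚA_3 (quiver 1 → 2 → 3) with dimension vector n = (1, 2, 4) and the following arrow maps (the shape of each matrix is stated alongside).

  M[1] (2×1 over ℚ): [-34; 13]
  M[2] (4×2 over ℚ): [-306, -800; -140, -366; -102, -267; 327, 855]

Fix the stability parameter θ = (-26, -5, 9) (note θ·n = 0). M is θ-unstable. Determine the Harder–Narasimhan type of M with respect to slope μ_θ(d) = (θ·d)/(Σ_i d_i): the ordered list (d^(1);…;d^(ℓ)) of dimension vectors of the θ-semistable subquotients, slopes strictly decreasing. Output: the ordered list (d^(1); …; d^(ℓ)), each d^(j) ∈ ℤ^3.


Interval decomposition of M: I[1,3], I[2,3], I[3,3]^2.
HN type (ℓ=3): μ^(1)=9; μ^(2)=-5; μ^(3)=-26

((0, 0, 4); (0, 2, 0); (1, 0, 0))


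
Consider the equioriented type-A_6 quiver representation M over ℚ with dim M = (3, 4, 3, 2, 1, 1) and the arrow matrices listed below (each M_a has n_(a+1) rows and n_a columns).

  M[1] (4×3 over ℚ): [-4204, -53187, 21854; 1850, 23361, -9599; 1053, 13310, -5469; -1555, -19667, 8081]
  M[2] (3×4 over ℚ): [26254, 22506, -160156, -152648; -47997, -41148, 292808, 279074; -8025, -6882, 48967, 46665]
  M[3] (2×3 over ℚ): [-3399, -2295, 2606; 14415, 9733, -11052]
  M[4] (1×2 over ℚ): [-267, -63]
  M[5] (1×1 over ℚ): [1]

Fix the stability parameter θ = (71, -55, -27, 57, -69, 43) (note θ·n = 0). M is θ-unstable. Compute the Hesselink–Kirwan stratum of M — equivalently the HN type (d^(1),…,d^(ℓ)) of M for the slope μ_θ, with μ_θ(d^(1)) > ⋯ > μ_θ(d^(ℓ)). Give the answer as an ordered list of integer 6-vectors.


Interval decomposition of M: I[1,2], I[1,4], I[1,6], I[2,3].
HN type (ℓ=7): μ^(1)=57; μ^(2)=43; μ^(3)=8; μ^(4)=-11/3; μ^(5)=-23/5; μ^(6)=-27; μ^(7)=-55

((0, 0, 0, 1, 0, 0); (0, 0, 0, 0, 0, 1); (1, 1, 0, 0, 0, 0); (1, 1, 1, 0, 0, 0); (1, 1, 1, 1, 1, 0); (0, 0, 1, 0, 0, 0); (0, 1, 0, 0, 0, 0))


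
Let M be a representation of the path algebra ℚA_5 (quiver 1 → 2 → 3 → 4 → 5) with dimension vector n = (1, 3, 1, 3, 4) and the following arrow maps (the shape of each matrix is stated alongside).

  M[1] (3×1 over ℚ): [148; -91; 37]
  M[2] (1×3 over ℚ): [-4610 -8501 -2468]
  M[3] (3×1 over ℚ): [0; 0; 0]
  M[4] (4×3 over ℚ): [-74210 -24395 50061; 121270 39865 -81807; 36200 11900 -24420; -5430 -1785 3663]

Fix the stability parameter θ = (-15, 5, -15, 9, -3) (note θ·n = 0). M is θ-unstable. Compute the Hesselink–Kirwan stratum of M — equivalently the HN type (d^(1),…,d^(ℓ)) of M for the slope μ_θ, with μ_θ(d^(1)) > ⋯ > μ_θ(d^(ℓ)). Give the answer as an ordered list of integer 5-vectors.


Interval decomposition of M: I[1,3], I[2,2]^2, I[4,4]^2, I[4,5], I[5,5]^3.
HN type (ℓ=6): μ^(1)=9; μ^(2)=5; μ^(3)=3; μ^(4)=-3; μ^(5)=-5; μ^(6)=-15

((0, 0, 0, 2, 0); (0, 2, 0, 0, 0); (0, 0, 0, 1, 1); (0, 0, 0, 0, 3); (0, 1, 1, 0, 0); (1, 0, 0, 0, 0))


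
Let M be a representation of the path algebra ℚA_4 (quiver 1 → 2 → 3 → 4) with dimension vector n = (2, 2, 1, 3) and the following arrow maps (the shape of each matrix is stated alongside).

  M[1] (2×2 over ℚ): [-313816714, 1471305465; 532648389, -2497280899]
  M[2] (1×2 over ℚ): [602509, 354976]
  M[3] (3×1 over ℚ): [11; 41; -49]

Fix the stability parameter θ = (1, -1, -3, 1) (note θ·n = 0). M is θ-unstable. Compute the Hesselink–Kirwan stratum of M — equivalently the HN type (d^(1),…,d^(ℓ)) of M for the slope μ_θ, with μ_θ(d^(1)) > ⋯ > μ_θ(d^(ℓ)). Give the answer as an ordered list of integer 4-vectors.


Barcode: M ≅ I[1,2], I[1,4], I[4,4]^2. HN layers by μ_θ (3 steps, strictly decreasing):
  μ^(1)=1; μ^(2)=0; μ^(3)=-1

((0, 0, 0, 3); (1, 1, 0, 0); (1, 1, 1, 0))


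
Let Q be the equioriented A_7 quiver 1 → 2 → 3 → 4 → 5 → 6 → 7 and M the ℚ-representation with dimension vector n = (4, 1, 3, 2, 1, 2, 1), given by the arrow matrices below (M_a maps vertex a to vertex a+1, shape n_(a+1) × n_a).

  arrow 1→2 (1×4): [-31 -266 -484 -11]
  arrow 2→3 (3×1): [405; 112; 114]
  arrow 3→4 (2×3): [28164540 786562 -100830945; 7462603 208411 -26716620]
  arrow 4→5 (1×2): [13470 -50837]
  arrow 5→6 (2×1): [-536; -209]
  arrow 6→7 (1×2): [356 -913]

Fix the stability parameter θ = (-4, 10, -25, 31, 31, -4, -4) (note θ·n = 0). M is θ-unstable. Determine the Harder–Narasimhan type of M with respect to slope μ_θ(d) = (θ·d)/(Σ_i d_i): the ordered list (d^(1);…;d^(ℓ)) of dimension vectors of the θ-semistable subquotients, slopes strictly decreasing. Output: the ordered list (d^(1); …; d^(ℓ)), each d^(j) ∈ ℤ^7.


Barcode: M ≅ I[1,1]^3, I[1,7], I[3,3], I[3,4], I[6,6]. HN layers by μ_θ (5 steps, strictly decreasing):
  μ^(1)=31; μ^(2)=27/2; μ^(3)=-4; μ^(4)=-19/3; μ^(5)=-25

((0, 0, 0, 1, 0, 0, 0); (0, 0, 0, 1, 1, 1, 1); (3, 0, 0, 0, 0, 1, 0); (1, 1, 1, 0, 0, 0, 0); (0, 0, 2, 0, 0, 0, 0))


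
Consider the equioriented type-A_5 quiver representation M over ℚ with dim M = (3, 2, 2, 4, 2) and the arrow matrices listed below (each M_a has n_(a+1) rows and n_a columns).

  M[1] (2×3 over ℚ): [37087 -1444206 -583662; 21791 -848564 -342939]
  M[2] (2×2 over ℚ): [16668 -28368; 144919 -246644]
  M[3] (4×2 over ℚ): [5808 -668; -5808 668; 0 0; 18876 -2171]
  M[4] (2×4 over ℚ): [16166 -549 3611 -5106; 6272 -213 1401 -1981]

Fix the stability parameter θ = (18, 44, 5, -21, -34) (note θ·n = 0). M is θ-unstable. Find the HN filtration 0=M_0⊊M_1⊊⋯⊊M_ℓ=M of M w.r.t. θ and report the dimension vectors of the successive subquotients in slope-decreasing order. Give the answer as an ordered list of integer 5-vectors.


Interval decomposition of M: I[1,1], I[1,2], I[1,5], I[3,3], I[4,4]^2, I[4,5].
HN type (ℓ=6): μ^(1)=44; μ^(2)=18; μ^(3)=5; μ^(4)=12/5; μ^(5)=-21; μ^(6)=-55/2

((0, 1, 0, 0, 0); (2, 0, 0, 0, 0); (0, 0, 1, 0, 0); (1, 1, 1, 1, 1); (0, 0, 0, 2, 0); (0, 0, 0, 1, 1))


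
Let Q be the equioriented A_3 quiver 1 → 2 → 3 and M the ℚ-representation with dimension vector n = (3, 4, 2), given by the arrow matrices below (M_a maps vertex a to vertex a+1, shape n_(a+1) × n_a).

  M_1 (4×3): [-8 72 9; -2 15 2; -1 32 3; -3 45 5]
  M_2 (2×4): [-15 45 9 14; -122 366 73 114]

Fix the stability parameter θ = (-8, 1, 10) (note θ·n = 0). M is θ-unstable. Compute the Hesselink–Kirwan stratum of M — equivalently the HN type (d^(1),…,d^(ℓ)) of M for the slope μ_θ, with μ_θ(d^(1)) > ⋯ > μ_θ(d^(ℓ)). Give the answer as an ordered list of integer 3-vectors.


Via rank(M_{q-1}∘⋯∘M_p): M ≅ I[1,2], I[1,3]^2, I[2,2].
μ_θ-semistable layers: μ^(1)=10; μ^(2)=1; μ^(3)=-8

((0, 0, 2); (0, 4, 0); (3, 0, 0))


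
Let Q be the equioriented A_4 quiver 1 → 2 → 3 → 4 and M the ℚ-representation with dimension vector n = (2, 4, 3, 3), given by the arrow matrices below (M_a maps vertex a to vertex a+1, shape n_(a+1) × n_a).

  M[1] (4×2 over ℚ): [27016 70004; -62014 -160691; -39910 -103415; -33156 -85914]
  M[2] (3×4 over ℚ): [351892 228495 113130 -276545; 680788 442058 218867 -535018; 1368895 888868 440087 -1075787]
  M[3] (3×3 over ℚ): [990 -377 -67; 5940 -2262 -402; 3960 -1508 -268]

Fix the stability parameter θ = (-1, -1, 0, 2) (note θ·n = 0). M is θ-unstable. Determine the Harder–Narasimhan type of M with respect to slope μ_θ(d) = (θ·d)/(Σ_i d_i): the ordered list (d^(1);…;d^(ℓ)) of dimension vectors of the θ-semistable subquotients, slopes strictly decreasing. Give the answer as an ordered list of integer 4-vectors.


Interval decomposition of M: I[1,1], I[1,4], I[2,2], I[2,3]^2, I[4,4]^2.
HN type (ℓ=3): μ^(1)=2; μ^(2)=0; μ^(3)=-1

((0, 0, 0, 3); (0, 0, 3, 0); (2, 4, 0, 0))


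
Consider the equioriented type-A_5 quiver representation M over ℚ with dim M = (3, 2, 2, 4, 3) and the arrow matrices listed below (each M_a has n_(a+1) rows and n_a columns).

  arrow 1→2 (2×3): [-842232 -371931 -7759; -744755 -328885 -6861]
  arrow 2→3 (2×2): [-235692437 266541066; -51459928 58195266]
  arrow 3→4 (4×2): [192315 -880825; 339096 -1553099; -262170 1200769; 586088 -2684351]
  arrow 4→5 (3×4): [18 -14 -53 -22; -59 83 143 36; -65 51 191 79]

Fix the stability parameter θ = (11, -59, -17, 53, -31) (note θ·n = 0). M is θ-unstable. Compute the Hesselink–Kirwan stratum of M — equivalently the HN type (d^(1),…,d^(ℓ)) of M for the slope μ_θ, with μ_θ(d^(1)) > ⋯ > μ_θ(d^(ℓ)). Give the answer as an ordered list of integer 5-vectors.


Interval decomposition of M: I[1,1], I[1,5]^2, I[4,4], I[4,5].
HN type (ℓ=4): μ^(1)=53; μ^(2)=11; μ^(3)=-17; μ^(4)=-24

((0, 0, 0, 1, 0); (1, 0, 0, 3, 3); (0, 0, 2, 0, 0); (2, 2, 0, 0, 0))


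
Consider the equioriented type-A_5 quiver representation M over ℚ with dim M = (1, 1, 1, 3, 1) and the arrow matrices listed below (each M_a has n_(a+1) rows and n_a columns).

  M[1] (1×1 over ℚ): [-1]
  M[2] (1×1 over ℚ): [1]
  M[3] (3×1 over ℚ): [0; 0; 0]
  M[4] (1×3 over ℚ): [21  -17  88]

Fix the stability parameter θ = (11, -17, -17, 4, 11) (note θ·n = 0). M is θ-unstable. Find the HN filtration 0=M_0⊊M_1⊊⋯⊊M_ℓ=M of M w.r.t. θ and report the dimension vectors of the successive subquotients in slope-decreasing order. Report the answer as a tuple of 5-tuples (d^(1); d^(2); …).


Barcode: M ≅ I[1,3], I[4,4]^2, I[4,5]. HN layers by μ_θ (3 steps, strictly decreasing):
  μ^(1)=11; μ^(2)=4; μ^(3)=-23/3

((0, 0, 0, 0, 1); (0, 0, 0, 3, 0); (1, 1, 1, 0, 0))


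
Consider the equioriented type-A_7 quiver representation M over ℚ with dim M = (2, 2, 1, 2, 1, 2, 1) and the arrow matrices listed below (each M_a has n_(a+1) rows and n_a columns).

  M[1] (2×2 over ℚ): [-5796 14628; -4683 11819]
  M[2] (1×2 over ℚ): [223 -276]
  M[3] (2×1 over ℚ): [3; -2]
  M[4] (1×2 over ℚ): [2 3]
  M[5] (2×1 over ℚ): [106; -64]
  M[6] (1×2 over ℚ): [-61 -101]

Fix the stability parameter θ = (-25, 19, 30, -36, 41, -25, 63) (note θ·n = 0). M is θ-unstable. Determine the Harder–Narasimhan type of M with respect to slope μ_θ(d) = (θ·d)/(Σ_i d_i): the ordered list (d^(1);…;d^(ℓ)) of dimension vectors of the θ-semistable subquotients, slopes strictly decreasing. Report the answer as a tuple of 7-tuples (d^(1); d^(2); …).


Interval decomposition of M: I[1,1], I[1,2], I[2,4], I[4,7], I[6,6].
HN type (ℓ=6): μ^(1)=63; μ^(2)=19; μ^(3)=8; μ^(4)=13/3; μ^(5)=-25; μ^(6)=-36

((0, 0, 0, 0, 0, 0, 1); (0, 1, 0, 0, 0, 0, 0); (0, 0, 0, 0, 1, 1, 0); (0, 1, 1, 1, 0, 0, 0); (2, 0, 0, 0, 0, 1, 0); (0, 0, 0, 1, 0, 0, 0))


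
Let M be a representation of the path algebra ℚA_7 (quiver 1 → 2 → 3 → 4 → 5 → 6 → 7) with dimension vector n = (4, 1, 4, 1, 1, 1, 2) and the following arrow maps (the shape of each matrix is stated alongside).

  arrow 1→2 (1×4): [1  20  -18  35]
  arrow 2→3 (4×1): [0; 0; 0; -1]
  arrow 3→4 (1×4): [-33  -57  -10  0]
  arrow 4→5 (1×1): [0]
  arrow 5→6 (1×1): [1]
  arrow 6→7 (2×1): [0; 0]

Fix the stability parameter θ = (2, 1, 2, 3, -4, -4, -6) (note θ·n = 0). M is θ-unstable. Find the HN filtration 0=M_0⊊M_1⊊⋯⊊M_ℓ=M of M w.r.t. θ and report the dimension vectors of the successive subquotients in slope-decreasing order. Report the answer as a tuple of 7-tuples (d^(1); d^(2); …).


Via rank(M_{q-1}∘⋯∘M_p): M ≅ I[1,1]^3, I[1,3], I[3,3]^2, I[3,4], I[5,6], I[7,7]^2.
μ_θ-semistable layers: μ^(1)=3; μ^(2)=2; μ^(3)=3/2; μ^(4)=-4; μ^(5)=-6

((0, 0, 0, 1, 0, 0, 0); (3, 0, 4, 0, 0, 0, 0); (1, 1, 0, 0, 0, 0, 0); (0, 0, 0, 0, 1, 1, 0); (0, 0, 0, 0, 0, 0, 2))


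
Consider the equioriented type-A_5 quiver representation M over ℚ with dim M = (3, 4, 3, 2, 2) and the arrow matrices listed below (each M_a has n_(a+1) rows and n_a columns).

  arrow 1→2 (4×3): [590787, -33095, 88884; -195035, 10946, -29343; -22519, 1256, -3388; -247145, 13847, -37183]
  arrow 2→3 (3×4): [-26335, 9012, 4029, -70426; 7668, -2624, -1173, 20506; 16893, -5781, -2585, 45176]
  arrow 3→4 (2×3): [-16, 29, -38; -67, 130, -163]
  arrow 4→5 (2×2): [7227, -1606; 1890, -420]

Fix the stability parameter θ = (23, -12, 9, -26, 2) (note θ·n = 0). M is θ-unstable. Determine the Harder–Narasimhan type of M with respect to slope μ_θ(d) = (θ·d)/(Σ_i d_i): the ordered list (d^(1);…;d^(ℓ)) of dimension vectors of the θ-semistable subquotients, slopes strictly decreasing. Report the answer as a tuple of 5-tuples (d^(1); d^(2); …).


Interval decomposition of M: I[1,3], I[1,4], I[1,5], I[2,2], I[5,5].
HN type (ℓ=5): μ^(1)=9; μ^(2)=11/2; μ^(3)=2; μ^(4)=-3/2; μ^(5)=-12

((0, 0, 1, 0, 0); (1, 1, 0, 0, 0); (0, 0, 0, 0, 2); (2, 2, 2, 2, 0); (0, 1, 0, 0, 0))


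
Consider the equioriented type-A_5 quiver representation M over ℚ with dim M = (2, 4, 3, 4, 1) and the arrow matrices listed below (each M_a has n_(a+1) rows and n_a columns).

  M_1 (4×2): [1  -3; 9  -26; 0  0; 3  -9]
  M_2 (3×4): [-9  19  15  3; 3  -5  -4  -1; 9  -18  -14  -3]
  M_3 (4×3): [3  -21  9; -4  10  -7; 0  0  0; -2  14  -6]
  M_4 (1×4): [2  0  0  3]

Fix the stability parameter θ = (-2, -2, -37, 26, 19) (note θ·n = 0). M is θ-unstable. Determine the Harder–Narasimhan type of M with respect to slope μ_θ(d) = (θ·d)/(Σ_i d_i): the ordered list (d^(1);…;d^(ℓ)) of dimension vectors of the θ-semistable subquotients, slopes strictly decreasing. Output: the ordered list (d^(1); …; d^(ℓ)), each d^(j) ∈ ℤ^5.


Barcode: M ≅ I[1,2], I[1,3], I[2,4]^2, I[4,4], I[4,5]. HN layers by μ_θ (5 steps, strictly decreasing):
  μ^(1)=26; μ^(2)=45/2; μ^(3)=-2; μ^(4)=-41/3; μ^(5)=-39/2

((0, 0, 0, 3, 0); (0, 0, 0, 1, 1); (1, 1, 0, 0, 0); (1, 1, 1, 0, 0); (0, 2, 2, 0, 0))
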